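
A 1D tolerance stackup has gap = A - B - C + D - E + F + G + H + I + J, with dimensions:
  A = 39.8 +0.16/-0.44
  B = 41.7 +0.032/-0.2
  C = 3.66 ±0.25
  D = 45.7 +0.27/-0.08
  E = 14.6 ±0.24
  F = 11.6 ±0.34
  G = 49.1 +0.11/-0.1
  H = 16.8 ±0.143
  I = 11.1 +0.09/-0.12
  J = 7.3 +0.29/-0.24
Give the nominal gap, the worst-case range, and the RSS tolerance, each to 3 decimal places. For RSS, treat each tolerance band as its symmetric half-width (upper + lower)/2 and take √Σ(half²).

nominal=121.440 wc=[119.455,123.533] rss=0.695

Stack each dimension's contribution:
  +A: nom +39.800 → Σnom=39.800; wc +0.160/-0.440 → slack +0.160/-0.440; half-tol=0.300, Σhalf²=0.090000
  -B: nom -41.700 → Σnom=-1.900; wc +0.200/-0.032 → slack +0.360/-0.472; half-tol=0.116, Σhalf²=0.103456
  -C: nom -3.660 → Σnom=-5.560; wc +0.250/-0.250 → slack +0.610/-0.722; half-tol=0.250, Σhalf²=0.165956
  +D: nom +45.700 → Σnom=40.140; wc +0.270/-0.080 → slack +0.880/-0.802; half-tol=0.175, Σhalf²=0.196581
  -E: nom -14.600 → Σnom=25.540; wc +0.240/-0.240 → slack +1.120/-1.042; half-tol=0.240, Σhalf²=0.254181
  +F: nom +11.600 → Σnom=37.140; wc +0.340/-0.340 → slack +1.460/-1.382; half-tol=0.340, Σhalf²=0.369781
  +G: nom +49.100 → Σnom=86.240; wc +0.110/-0.100 → slack +1.570/-1.482; half-tol=0.105, Σhalf²=0.380806
  +H: nom +16.800 → Σnom=103.040; wc +0.143/-0.143 → slack +1.713/-1.625; half-tol=0.143, Σhalf²=0.401255
  +I: nom +11.100 → Σnom=114.140; wc +0.090/-0.120 → slack +1.803/-1.745; half-tol=0.105, Σhalf²=0.412280
  +J: nom +7.300 → Σnom=121.440; wc +0.290/-0.240 → slack +2.093/-1.985; half-tol=0.265, Σhalf²=0.482505
Nominal = 121.440. Worst-case = [121.440 - 1.985, 121.440 + 2.093] = [119.455, 123.533]. RSS = √0.482505 = 0.695.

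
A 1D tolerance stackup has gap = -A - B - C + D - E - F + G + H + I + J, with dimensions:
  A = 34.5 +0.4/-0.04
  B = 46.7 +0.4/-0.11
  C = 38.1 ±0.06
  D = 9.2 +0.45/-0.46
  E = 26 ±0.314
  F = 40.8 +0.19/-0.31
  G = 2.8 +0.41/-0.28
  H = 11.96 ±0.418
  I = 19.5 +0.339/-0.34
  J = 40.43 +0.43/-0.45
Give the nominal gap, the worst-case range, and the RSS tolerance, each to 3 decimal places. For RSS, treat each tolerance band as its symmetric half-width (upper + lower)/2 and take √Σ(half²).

Stack each dimension's contribution:
  -A: nom -34.500 → Σnom=-34.500; wc +0.040/-0.400 → slack +0.040/-0.400; half-tol=0.220, Σhalf²=0.048400
  -B: nom -46.700 → Σnom=-81.200; wc +0.110/-0.400 → slack +0.150/-0.800; half-tol=0.255, Σhalf²=0.113425
  -C: nom -38.100 → Σnom=-119.300; wc +0.060/-0.060 → slack +0.210/-0.860; half-tol=0.060, Σhalf²=0.117025
  +D: nom +9.200 → Σnom=-110.100; wc +0.450/-0.460 → slack +0.660/-1.320; half-tol=0.455, Σhalf²=0.324050
  -E: nom -26.000 → Σnom=-136.100; wc +0.314/-0.314 → slack +0.974/-1.634; half-tol=0.314, Σhalf²=0.422646
  -F: nom -40.800 → Σnom=-176.900; wc +0.310/-0.190 → slack +1.284/-1.824; half-tol=0.250, Σhalf²=0.485146
  +G: nom +2.800 → Σnom=-174.100; wc +0.410/-0.280 → slack +1.694/-2.104; half-tol=0.345, Σhalf²=0.604171
  +H: nom +11.960 → Σnom=-162.140; wc +0.418/-0.418 → slack +2.112/-2.522; half-tol=0.418, Σhalf²=0.778895
  +I: nom +19.500 → Σnom=-142.640; wc +0.339/-0.340 → slack +2.451/-2.862; half-tol=0.340, Σhalf²=0.894155
  +J: nom +40.430 → Σnom=-102.210; wc +0.430/-0.450 → slack +2.881/-3.312; half-tol=0.440, Σhalf²=1.087755
Nominal = -102.210. Worst-case = [-102.210 - 3.312, -102.210 + 2.881] = [-105.522, -99.329]. RSS = √1.087755 = 1.043.

nominal=-102.210 wc=[-105.522,-99.329] rss=1.043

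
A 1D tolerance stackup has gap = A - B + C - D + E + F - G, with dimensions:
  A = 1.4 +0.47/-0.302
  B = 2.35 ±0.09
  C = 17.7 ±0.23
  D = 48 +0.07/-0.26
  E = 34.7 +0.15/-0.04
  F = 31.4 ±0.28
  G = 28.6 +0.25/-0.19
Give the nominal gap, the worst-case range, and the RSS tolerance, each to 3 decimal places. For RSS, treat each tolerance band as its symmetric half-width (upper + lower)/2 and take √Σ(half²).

Stack each dimension's contribution:
  +A: nom +1.400 → Σnom=1.400; wc +0.470/-0.302 → slack +0.470/-0.302; half-tol=0.386, Σhalf²=0.148996
  -B: nom -2.350 → Σnom=-0.950; wc +0.090/-0.090 → slack +0.560/-0.392; half-tol=0.090, Σhalf²=0.157096
  +C: nom +17.700 → Σnom=16.750; wc +0.230/-0.230 → slack +0.790/-0.622; half-tol=0.230, Σhalf²=0.209996
  -D: nom -48.000 → Σnom=-31.250; wc +0.260/-0.070 → slack +1.050/-0.692; half-tol=0.165, Σhalf²=0.237221
  +E: nom +34.700 → Σnom=3.450; wc +0.150/-0.040 → slack +1.200/-0.732; half-tol=0.095, Σhalf²=0.246246
  +F: nom +31.400 → Σnom=34.850; wc +0.280/-0.280 → slack +1.480/-1.012; half-tol=0.280, Σhalf²=0.324646
  -G: nom -28.600 → Σnom=6.250; wc +0.190/-0.250 → slack +1.670/-1.262; half-tol=0.220, Σhalf²=0.373046
Nominal = 6.250. Worst-case = [6.250 - 1.262, 6.250 + 1.670] = [4.988, 7.920]. RSS = √0.373046 = 0.611.

nominal=6.250 wc=[4.988,7.920] rss=0.611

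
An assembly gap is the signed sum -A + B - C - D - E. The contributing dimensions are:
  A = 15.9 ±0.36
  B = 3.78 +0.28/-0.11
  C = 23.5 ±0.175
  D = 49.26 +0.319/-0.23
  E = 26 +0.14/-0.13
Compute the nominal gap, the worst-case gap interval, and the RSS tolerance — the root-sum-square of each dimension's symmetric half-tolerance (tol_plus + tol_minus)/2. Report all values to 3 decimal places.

nominal=-110.880 wc=[-111.984,-109.705] rss=0.540

Stack each dimension's contribution:
  -A: nom -15.900 → Σnom=-15.900; wc +0.360/-0.360 → slack +0.360/-0.360; half-tol=0.360, Σhalf²=0.129600
  +B: nom +3.780 → Σnom=-12.120; wc +0.280/-0.110 → slack +0.640/-0.470; half-tol=0.195, Σhalf²=0.167625
  -C: nom -23.500 → Σnom=-35.620; wc +0.175/-0.175 → slack +0.815/-0.645; half-tol=0.175, Σhalf²=0.198250
  -D: nom -49.260 → Σnom=-84.880; wc +0.230/-0.319 → slack +1.045/-0.964; half-tol=0.275, Σhalf²=0.273600
  -E: nom -26.000 → Σnom=-110.880; wc +0.130/-0.140 → slack +1.175/-1.104; half-tol=0.135, Σhalf²=0.291825
Nominal = -110.880. Worst-case = [-110.880 - 1.104, -110.880 + 1.175] = [-111.984, -109.705]. RSS = √0.291825 = 0.540.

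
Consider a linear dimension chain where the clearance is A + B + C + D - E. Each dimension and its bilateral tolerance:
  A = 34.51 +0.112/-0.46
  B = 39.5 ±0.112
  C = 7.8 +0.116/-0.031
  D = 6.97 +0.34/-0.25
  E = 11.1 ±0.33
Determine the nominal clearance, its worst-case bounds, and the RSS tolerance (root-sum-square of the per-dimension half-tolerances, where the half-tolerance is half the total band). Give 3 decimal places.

nominal=77.680 wc=[76.497,78.690] rss=0.544

Stack each dimension's contribution:
  +A: nom +34.510 → Σnom=34.510; wc +0.112/-0.460 → slack +0.112/-0.460; half-tol=0.286, Σhalf²=0.081796
  +B: nom +39.500 → Σnom=74.010; wc +0.112/-0.112 → slack +0.224/-0.572; half-tol=0.112, Σhalf²=0.094340
  +C: nom +7.800 → Σnom=81.810; wc +0.116/-0.031 → slack +0.340/-0.603; half-tol=0.074, Σhalf²=0.099742
  +D: nom +6.970 → Σnom=88.780; wc +0.340/-0.250 → slack +0.680/-0.853; half-tol=0.295, Σhalf²=0.186767
  -E: nom -11.100 → Σnom=77.680; wc +0.330/-0.330 → slack +1.010/-1.183; half-tol=0.330, Σhalf²=0.295667
Nominal = 77.680. Worst-case = [77.680 - 1.183, 77.680 + 1.010] = [76.497, 78.690]. RSS = √0.295667 = 0.544.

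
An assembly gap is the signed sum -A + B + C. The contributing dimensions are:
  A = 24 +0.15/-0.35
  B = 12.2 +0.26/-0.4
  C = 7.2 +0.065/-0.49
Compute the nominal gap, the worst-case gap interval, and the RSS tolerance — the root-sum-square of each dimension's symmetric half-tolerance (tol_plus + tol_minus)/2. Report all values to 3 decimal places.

Stack each dimension's contribution:
  -A: nom -24.000 → Σnom=-24.000; wc +0.350/-0.150 → slack +0.350/-0.150; half-tol=0.250, Σhalf²=0.062500
  +B: nom +12.200 → Σnom=-11.800; wc +0.260/-0.400 → slack +0.610/-0.550; half-tol=0.330, Σhalf²=0.171400
  +C: nom +7.200 → Σnom=-4.600; wc +0.065/-0.490 → slack +0.675/-1.040; half-tol=0.277, Σhalf²=0.248406
Nominal = -4.600. Worst-case = [-4.600 - 1.040, -4.600 + 0.675] = [-5.640, -3.925]. RSS = √0.248406 = 0.498.

nominal=-4.600 wc=[-5.640,-3.925] rss=0.498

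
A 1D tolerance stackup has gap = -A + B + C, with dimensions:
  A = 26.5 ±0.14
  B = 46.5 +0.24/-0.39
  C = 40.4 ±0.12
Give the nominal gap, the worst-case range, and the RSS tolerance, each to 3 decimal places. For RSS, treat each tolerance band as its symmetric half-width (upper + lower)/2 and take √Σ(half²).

Stack each dimension's contribution:
  -A: nom -26.500 → Σnom=-26.500; wc +0.140/-0.140 → slack +0.140/-0.140; half-tol=0.140, Σhalf²=0.019600
  +B: nom +46.500 → Σnom=20.000; wc +0.240/-0.390 → slack +0.380/-0.530; half-tol=0.315, Σhalf²=0.118825
  +C: nom +40.400 → Σnom=60.400; wc +0.120/-0.120 → slack +0.500/-0.650; half-tol=0.120, Σhalf²=0.133225
Nominal = 60.400. Worst-case = [60.400 - 0.650, 60.400 + 0.500] = [59.750, 60.900]. RSS = √0.133225 = 0.365.

nominal=60.400 wc=[59.750,60.900] rss=0.365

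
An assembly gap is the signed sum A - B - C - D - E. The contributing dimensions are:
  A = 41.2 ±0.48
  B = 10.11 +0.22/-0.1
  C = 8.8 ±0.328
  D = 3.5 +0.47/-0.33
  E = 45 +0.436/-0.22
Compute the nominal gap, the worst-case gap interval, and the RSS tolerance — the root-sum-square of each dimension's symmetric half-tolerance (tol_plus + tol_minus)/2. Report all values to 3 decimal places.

Stack each dimension's contribution:
  +A: nom +41.200 → Σnom=41.200; wc +0.480/-0.480 → slack +0.480/-0.480; half-tol=0.480, Σhalf²=0.230400
  -B: nom -10.110 → Σnom=31.090; wc +0.100/-0.220 → slack +0.580/-0.700; half-tol=0.160, Σhalf²=0.256000
  -C: nom -8.800 → Σnom=22.290; wc +0.328/-0.328 → slack +0.908/-1.028; half-tol=0.328, Σhalf²=0.363584
  -D: nom -3.500 → Σnom=18.790; wc +0.330/-0.470 → slack +1.238/-1.498; half-tol=0.400, Σhalf²=0.523584
  -E: nom -45.000 → Σnom=-26.210; wc +0.220/-0.436 → slack +1.458/-1.934; half-tol=0.328, Σhalf²=0.631168
Nominal = -26.210. Worst-case = [-26.210 - 1.934, -26.210 + 1.458] = [-28.144, -24.752]. RSS = √0.631168 = 0.794.

nominal=-26.210 wc=[-28.144,-24.752] rss=0.794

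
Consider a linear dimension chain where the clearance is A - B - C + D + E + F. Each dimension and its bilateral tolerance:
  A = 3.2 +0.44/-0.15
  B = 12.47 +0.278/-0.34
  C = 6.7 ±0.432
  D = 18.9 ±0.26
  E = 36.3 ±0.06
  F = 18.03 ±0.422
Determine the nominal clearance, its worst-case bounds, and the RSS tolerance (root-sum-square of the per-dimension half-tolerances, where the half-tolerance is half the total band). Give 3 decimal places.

Stack each dimension's contribution:
  +A: nom +3.200 → Σnom=3.200; wc +0.440/-0.150 → slack +0.440/-0.150; half-tol=0.295, Σhalf²=0.087025
  -B: nom -12.470 → Σnom=-9.270; wc +0.340/-0.278 → slack +0.780/-0.428; half-tol=0.309, Σhalf²=0.182506
  -C: nom -6.700 → Σnom=-15.970; wc +0.432/-0.432 → slack +1.212/-0.860; half-tol=0.432, Σhalf²=0.369130
  +D: nom +18.900 → Σnom=2.930; wc +0.260/-0.260 → slack +1.472/-1.120; half-tol=0.260, Σhalf²=0.436730
  +E: nom +36.300 → Σnom=39.230; wc +0.060/-0.060 → slack +1.532/-1.180; half-tol=0.060, Σhalf²=0.440330
  +F: nom +18.030 → Σnom=57.260; wc +0.422/-0.422 → slack +1.954/-1.602; half-tol=0.422, Σhalf²=0.618414
Nominal = 57.260. Worst-case = [57.260 - 1.602, 57.260 + 1.954] = [55.658, 59.214]. RSS = √0.618414 = 0.786.

nominal=57.260 wc=[55.658,59.214] rss=0.786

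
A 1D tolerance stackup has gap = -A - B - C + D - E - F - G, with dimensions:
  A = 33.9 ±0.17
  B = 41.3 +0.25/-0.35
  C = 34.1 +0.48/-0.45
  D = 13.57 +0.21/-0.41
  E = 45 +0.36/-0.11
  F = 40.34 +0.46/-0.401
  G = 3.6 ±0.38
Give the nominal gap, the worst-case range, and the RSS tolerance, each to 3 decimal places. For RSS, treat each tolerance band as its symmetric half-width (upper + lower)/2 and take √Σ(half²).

nominal=-184.670 wc=[-187.180,-182.599] rss=0.903

Stack each dimension's contribution:
  -A: nom -33.900 → Σnom=-33.900; wc +0.170/-0.170 → slack +0.170/-0.170; half-tol=0.170, Σhalf²=0.028900
  -B: nom -41.300 → Σnom=-75.200; wc +0.350/-0.250 → slack +0.520/-0.420; half-tol=0.300, Σhalf²=0.118900
  -C: nom -34.100 → Σnom=-109.300; wc +0.450/-0.480 → slack +0.970/-0.900; half-tol=0.465, Σhalf²=0.335125
  +D: nom +13.570 → Σnom=-95.730; wc +0.210/-0.410 → slack +1.180/-1.310; half-tol=0.310, Σhalf²=0.431225
  -E: nom -45.000 → Σnom=-140.730; wc +0.110/-0.360 → slack +1.290/-1.670; half-tol=0.235, Σhalf²=0.486450
  -F: nom -40.340 → Σnom=-181.070; wc +0.401/-0.460 → slack +1.691/-2.130; half-tol=0.430, Σhalf²=0.671780
  -G: nom -3.600 → Σnom=-184.670; wc +0.380/-0.380 → slack +2.071/-2.510; half-tol=0.380, Σhalf²=0.816180
Nominal = -184.670. Worst-case = [-184.670 - 2.510, -184.670 + 2.071] = [-187.180, -182.599]. RSS = √0.816180 = 0.903.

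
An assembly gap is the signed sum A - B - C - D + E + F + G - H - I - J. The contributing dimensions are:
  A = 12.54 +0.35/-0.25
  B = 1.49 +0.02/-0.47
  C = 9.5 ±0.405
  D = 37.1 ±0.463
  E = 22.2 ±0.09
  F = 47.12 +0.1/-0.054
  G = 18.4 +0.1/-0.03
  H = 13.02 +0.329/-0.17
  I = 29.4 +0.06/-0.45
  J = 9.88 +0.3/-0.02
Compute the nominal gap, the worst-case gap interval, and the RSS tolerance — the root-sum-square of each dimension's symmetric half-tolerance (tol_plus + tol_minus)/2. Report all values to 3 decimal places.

nominal=-0.130 wc=[-2.131,2.488] rss=0.836

Stack each dimension's contribution:
  +A: nom +12.540 → Σnom=12.540; wc +0.350/-0.250 → slack +0.350/-0.250; half-tol=0.300, Σhalf²=0.090000
  -B: nom -1.490 → Σnom=11.050; wc +0.470/-0.020 → slack +0.820/-0.270; half-tol=0.245, Σhalf²=0.150025
  -C: nom -9.500 → Σnom=1.550; wc +0.405/-0.405 → slack +1.225/-0.675; half-tol=0.405, Σhalf²=0.314050
  -D: nom -37.100 → Σnom=-35.550; wc +0.463/-0.463 → slack +1.688/-1.138; half-tol=0.463, Σhalf²=0.528419
  +E: nom +22.200 → Σnom=-13.350; wc +0.090/-0.090 → slack +1.778/-1.228; half-tol=0.090, Σhalf²=0.536519
  +F: nom +47.120 → Σnom=33.770; wc +0.100/-0.054 → slack +1.878/-1.282; half-tol=0.077, Σhalf²=0.542448
  +G: nom +18.400 → Σnom=52.170; wc +0.100/-0.030 → slack +1.978/-1.312; half-tol=0.065, Σhalf²=0.546673
  -H: nom -13.020 → Σnom=39.150; wc +0.170/-0.329 → slack +2.148/-1.641; half-tol=0.249, Σhalf²=0.608923
  -I: nom -29.400 → Σnom=9.750; wc +0.450/-0.060 → slack +2.598/-1.701; half-tol=0.255, Σhalf²=0.673948
  -J: nom -9.880 → Σnom=-0.130; wc +0.020/-0.300 → slack +2.618/-2.001; half-tol=0.160, Σhalf²=0.699548
Nominal = -0.130. Worst-case = [-0.130 - 2.001, -0.130 + 2.618] = [-2.131, 2.488]. RSS = √0.699548 = 0.836.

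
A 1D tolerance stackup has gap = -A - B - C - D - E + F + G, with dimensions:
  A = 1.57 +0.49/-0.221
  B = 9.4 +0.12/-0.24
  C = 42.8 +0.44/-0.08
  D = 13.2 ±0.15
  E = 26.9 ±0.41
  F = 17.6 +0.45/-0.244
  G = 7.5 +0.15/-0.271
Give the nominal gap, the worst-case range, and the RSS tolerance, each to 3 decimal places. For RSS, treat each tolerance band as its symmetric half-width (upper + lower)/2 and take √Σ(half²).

Stack each dimension's contribution:
  -A: nom -1.570 → Σnom=-1.570; wc +0.221/-0.490 → slack +0.221/-0.490; half-tol=0.355, Σhalf²=0.126380
  -B: nom -9.400 → Σnom=-10.970; wc +0.240/-0.120 → slack +0.461/-0.610; half-tol=0.180, Σhalf²=0.158780
  -C: nom -42.800 → Σnom=-53.770; wc +0.080/-0.440 → slack +0.541/-1.050; half-tol=0.260, Σhalf²=0.226380
  -D: nom -13.200 → Σnom=-66.970; wc +0.150/-0.150 → slack +0.691/-1.200; half-tol=0.150, Σhalf²=0.248880
  -E: nom -26.900 → Σnom=-93.870; wc +0.410/-0.410 → slack +1.101/-1.610; half-tol=0.410, Σhalf²=0.416980
  +F: nom +17.600 → Σnom=-76.270; wc +0.450/-0.244 → slack +1.551/-1.854; half-tol=0.347, Σhalf²=0.537389
  +G: nom +7.500 → Σnom=-68.770; wc +0.150/-0.271 → slack +1.701/-2.125; half-tol=0.211, Σhalf²=0.581699
Nominal = -68.770. Worst-case = [-68.770 - 2.125, -68.770 + 1.701] = [-70.895, -67.069]. RSS = √0.581699 = 0.763.

nominal=-68.770 wc=[-70.895,-67.069] rss=0.763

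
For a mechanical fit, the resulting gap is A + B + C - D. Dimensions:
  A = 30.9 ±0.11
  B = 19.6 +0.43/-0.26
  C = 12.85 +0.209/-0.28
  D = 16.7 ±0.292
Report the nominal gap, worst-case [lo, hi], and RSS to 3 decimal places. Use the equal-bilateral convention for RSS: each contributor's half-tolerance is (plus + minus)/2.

nominal=46.650 wc=[45.708,47.691] rss=0.526

Stack each dimension's contribution:
  +A: nom +30.900 → Σnom=30.900; wc +0.110/-0.110 → slack +0.110/-0.110; half-tol=0.110, Σhalf²=0.012100
  +B: nom +19.600 → Σnom=50.500; wc +0.430/-0.260 → slack +0.540/-0.370; half-tol=0.345, Σhalf²=0.131125
  +C: nom +12.850 → Σnom=63.350; wc +0.209/-0.280 → slack +0.749/-0.650; half-tol=0.244, Σhalf²=0.190905
  -D: nom -16.700 → Σnom=46.650; wc +0.292/-0.292 → slack +1.041/-0.942; half-tol=0.292, Σhalf²=0.276169
Nominal = 46.650. Worst-case = [46.650 - 0.942, 46.650 + 1.041] = [45.708, 47.691]. RSS = √0.276169 = 0.526.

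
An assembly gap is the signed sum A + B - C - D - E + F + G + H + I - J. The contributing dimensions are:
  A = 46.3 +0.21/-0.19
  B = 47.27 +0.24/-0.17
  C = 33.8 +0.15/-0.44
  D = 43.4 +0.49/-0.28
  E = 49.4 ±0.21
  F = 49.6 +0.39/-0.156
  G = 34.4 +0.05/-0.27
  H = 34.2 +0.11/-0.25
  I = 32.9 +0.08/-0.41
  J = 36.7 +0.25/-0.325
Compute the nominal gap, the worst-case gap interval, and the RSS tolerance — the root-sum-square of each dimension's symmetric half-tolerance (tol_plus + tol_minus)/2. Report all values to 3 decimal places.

Stack each dimension's contribution:
  +A: nom +46.300 → Σnom=46.300; wc +0.210/-0.190 → slack +0.210/-0.190; half-tol=0.200, Σhalf²=0.040000
  +B: nom +47.270 → Σnom=93.570; wc +0.240/-0.170 → slack +0.450/-0.360; half-tol=0.205, Σhalf²=0.082025
  -C: nom -33.800 → Σnom=59.770; wc +0.440/-0.150 → slack +0.890/-0.510; half-tol=0.295, Σhalf²=0.169050
  -D: nom -43.400 → Σnom=16.370; wc +0.280/-0.490 → slack +1.170/-1.000; half-tol=0.385, Σhalf²=0.317275
  -E: nom -49.400 → Σnom=-33.030; wc +0.210/-0.210 → slack +1.380/-1.210; half-tol=0.210, Σhalf²=0.361375
  +F: nom +49.600 → Σnom=16.570; wc +0.390/-0.156 → slack +1.770/-1.366; half-tol=0.273, Σhalf²=0.435904
  +G: nom +34.400 → Σnom=50.970; wc +0.050/-0.270 → slack +1.820/-1.636; half-tol=0.160, Σhalf²=0.461504
  +H: nom +34.200 → Σnom=85.170; wc +0.110/-0.250 → slack +1.930/-1.886; half-tol=0.180, Σhalf²=0.493904
  +I: nom +32.900 → Σnom=118.070; wc +0.080/-0.410 → slack +2.010/-2.296; half-tol=0.245, Σhalf²=0.553929
  -J: nom -36.700 → Σnom=81.370; wc +0.325/-0.250 → slack +2.335/-2.546; half-tol=0.287, Σhalf²=0.636585
Nominal = 81.370. Worst-case = [81.370 - 2.546, 81.370 + 2.335] = [78.824, 83.705]. RSS = √0.636585 = 0.798.

nominal=81.370 wc=[78.824,83.705] rss=0.798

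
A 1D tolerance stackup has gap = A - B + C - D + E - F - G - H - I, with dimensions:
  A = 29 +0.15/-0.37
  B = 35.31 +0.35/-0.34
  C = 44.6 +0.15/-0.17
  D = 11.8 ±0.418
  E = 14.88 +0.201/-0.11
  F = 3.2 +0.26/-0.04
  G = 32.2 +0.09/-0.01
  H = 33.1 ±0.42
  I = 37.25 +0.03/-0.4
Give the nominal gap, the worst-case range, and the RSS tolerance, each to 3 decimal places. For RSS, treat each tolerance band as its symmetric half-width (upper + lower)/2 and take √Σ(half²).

Stack each dimension's contribution:
  +A: nom +29.000 → Σnom=29.000; wc +0.150/-0.370 → slack +0.150/-0.370; half-tol=0.260, Σhalf²=0.067600
  -B: nom -35.310 → Σnom=-6.310; wc +0.340/-0.350 → slack +0.490/-0.720; half-tol=0.345, Σhalf²=0.186625
  +C: nom +44.600 → Σnom=38.290; wc +0.150/-0.170 → slack +0.640/-0.890; half-tol=0.160, Σhalf²=0.212225
  -D: nom -11.800 → Σnom=26.490; wc +0.418/-0.418 → slack +1.058/-1.308; half-tol=0.418, Σhalf²=0.386949
  +E: nom +14.880 → Σnom=41.370; wc +0.201/-0.110 → slack +1.259/-1.418; half-tol=0.155, Σhalf²=0.411129
  -F: nom -3.200 → Σnom=38.170; wc +0.040/-0.260 → slack +1.299/-1.678; half-tol=0.150, Σhalf²=0.433629
  -G: nom -32.200 → Σnom=5.970; wc +0.010/-0.090 → slack +1.309/-1.768; half-tol=0.050, Σhalf²=0.436129
  -H: nom -33.100 → Σnom=-27.130; wc +0.420/-0.420 → slack +1.729/-2.188; half-tol=0.420, Σhalf²=0.612529
  -I: nom -37.250 → Σnom=-64.380; wc +0.400/-0.030 → slack +2.129/-2.218; half-tol=0.215, Σhalf²=0.658754
Nominal = -64.380. Worst-case = [-64.380 - 2.218, -64.380 + 2.129] = [-66.598, -62.251]. RSS = √0.658754 = 0.812.

nominal=-64.380 wc=[-66.598,-62.251] rss=0.812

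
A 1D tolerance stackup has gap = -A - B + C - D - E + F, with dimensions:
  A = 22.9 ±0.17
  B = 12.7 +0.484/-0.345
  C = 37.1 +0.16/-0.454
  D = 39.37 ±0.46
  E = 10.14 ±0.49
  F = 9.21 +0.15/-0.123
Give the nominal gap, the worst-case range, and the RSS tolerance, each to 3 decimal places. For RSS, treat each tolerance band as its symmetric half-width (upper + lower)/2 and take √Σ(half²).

Stack each dimension's contribution:
  -A: nom -22.900 → Σnom=-22.900; wc +0.170/-0.170 → slack +0.170/-0.170; half-tol=0.170, Σhalf²=0.028900
  -B: nom -12.700 → Σnom=-35.600; wc +0.345/-0.484 → slack +0.515/-0.654; half-tol=0.414, Σhalf²=0.200710
  +C: nom +37.100 → Σnom=1.500; wc +0.160/-0.454 → slack +0.675/-1.108; half-tol=0.307, Σhalf²=0.294959
  -D: nom -39.370 → Σnom=-37.870; wc +0.460/-0.460 → slack +1.135/-1.568; half-tol=0.460, Σhalf²=0.506559
  -E: nom -10.140 → Σnom=-48.010; wc +0.490/-0.490 → slack +1.625/-2.058; half-tol=0.490, Σhalf²=0.746659
  +F: nom +9.210 → Σnom=-38.800; wc +0.150/-0.123 → slack +1.775/-2.181; half-tol=0.137, Σhalf²=0.765292
Nominal = -38.800. Worst-case = [-38.800 - 2.181, -38.800 + 1.775] = [-40.981, -37.025]. RSS = √0.765292 = 0.875.

nominal=-38.800 wc=[-40.981,-37.025] rss=0.875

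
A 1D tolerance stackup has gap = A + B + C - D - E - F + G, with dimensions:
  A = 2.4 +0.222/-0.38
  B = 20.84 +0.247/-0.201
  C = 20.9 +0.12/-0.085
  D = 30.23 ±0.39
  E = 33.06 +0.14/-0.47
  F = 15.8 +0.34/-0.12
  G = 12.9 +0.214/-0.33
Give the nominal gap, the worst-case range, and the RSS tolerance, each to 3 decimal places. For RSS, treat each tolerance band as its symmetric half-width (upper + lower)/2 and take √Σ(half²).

nominal=-22.050 wc=[-23.916,-20.267] rss=0.723

Stack each dimension's contribution:
  +A: nom +2.400 → Σnom=2.400; wc +0.222/-0.380 → slack +0.222/-0.380; half-tol=0.301, Σhalf²=0.090601
  +B: nom +20.840 → Σnom=23.240; wc +0.247/-0.201 → slack +0.469/-0.581; half-tol=0.224, Σhalf²=0.140777
  +C: nom +20.900 → Σnom=44.140; wc +0.120/-0.085 → slack +0.589/-0.666; half-tol=0.103, Σhalf²=0.151283
  -D: nom -30.230 → Σnom=13.910; wc +0.390/-0.390 → slack +0.979/-1.056; half-tol=0.390, Σhalf²=0.303383
  -E: nom -33.060 → Σnom=-19.150; wc +0.470/-0.140 → slack +1.449/-1.196; half-tol=0.305, Σhalf²=0.396408
  -F: nom -15.800 → Σnom=-34.950; wc +0.120/-0.340 → slack +1.569/-1.536; half-tol=0.230, Σhalf²=0.449308
  +G: nom +12.900 → Σnom=-22.050; wc +0.214/-0.330 → slack +1.783/-1.866; half-tol=0.272, Σhalf²=0.523292
Nominal = -22.050. Worst-case = [-22.050 - 1.866, -22.050 + 1.783] = [-23.916, -20.267]. RSS = √0.523292 = 0.723.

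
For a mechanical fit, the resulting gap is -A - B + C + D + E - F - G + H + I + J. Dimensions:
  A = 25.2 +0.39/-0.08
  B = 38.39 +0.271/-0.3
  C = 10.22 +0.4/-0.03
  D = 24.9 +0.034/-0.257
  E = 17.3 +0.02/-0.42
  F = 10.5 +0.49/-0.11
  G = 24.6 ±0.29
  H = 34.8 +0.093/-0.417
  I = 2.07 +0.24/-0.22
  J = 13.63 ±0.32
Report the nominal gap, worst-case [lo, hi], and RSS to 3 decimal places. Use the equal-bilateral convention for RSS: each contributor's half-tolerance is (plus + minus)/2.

Stack each dimension's contribution:
  -A: nom -25.200 → Σnom=-25.200; wc +0.080/-0.390 → slack +0.080/-0.390; half-tol=0.235, Σhalf²=0.055225
  -B: nom -38.390 → Σnom=-63.590; wc +0.300/-0.271 → slack +0.380/-0.661; half-tol=0.285, Σhalf²=0.136735
  +C: nom +10.220 → Σnom=-53.370; wc +0.400/-0.030 → slack +0.780/-0.691; half-tol=0.215, Σhalf²=0.182960
  +D: nom +24.900 → Σnom=-28.470; wc +0.034/-0.257 → slack +0.814/-0.948; half-tol=0.146, Σhalf²=0.204131
  +E: nom +17.300 → Σnom=-11.170; wc +0.020/-0.420 → slack +0.834/-1.368; half-tol=0.220, Σhalf²=0.252530
  -F: nom -10.500 → Σnom=-21.670; wc +0.110/-0.490 → slack +0.944/-1.858; half-tol=0.300, Σhalf²=0.342530
  -G: nom -24.600 → Σnom=-46.270; wc +0.290/-0.290 → slack +1.234/-2.148; half-tol=0.290, Σhalf²=0.426630
  +H: nom +34.800 → Σnom=-11.470; wc +0.093/-0.417 → slack +1.327/-2.565; half-tol=0.255, Σhalf²=0.491655
  +I: nom +2.070 → Σnom=-9.400; wc +0.240/-0.220 → slack +1.567/-2.785; half-tol=0.230, Σhalf²=0.544555
  +J: nom +13.630 → Σnom=4.230; wc +0.320/-0.320 → slack +1.887/-3.105; half-tol=0.320, Σhalf²=0.646956
Nominal = 4.230. Worst-case = [4.230 - 3.105, 4.230 + 1.887] = [1.125, 6.117]. RSS = √0.646956 = 0.804.

nominal=4.230 wc=[1.125,6.117] rss=0.804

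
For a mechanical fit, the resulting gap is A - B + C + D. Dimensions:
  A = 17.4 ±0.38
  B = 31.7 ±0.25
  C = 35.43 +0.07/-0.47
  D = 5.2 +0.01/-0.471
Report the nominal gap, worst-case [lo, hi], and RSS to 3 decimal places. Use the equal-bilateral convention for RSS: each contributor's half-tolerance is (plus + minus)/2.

nominal=26.330 wc=[24.759,27.040] rss=0.581

Stack each dimension's contribution:
  +A: nom +17.400 → Σnom=17.400; wc +0.380/-0.380 → slack +0.380/-0.380; half-tol=0.380, Σhalf²=0.144400
  -B: nom -31.700 → Σnom=-14.300; wc +0.250/-0.250 → slack +0.630/-0.630; half-tol=0.250, Σhalf²=0.206900
  +C: nom +35.430 → Σnom=21.130; wc +0.070/-0.470 → slack +0.700/-1.100; half-tol=0.270, Σhalf²=0.279800
  +D: nom +5.200 → Σnom=26.330; wc +0.010/-0.471 → slack +0.710/-1.571; half-tol=0.240, Σhalf²=0.337640
Nominal = 26.330. Worst-case = [26.330 - 1.571, 26.330 + 0.710] = [24.759, 27.040]. RSS = √0.337640 = 0.581.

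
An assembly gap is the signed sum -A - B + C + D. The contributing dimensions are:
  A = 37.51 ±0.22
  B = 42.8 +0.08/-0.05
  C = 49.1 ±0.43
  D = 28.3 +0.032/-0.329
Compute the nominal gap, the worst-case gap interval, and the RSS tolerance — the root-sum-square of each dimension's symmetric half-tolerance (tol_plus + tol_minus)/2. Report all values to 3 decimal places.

nominal=-2.910 wc=[-3.969,-2.178] rss=0.520

Stack each dimension's contribution:
  -A: nom -37.510 → Σnom=-37.510; wc +0.220/-0.220 → slack +0.220/-0.220; half-tol=0.220, Σhalf²=0.048400
  -B: nom -42.800 → Σnom=-80.310; wc +0.050/-0.080 → slack +0.270/-0.300; half-tol=0.065, Σhalf²=0.052625
  +C: nom +49.100 → Σnom=-31.210; wc +0.430/-0.430 → slack +0.700/-0.730; half-tol=0.430, Σhalf²=0.237525
  +D: nom +28.300 → Σnom=-2.910; wc +0.032/-0.329 → slack +0.732/-1.059; half-tol=0.180, Σhalf²=0.270105
Nominal = -2.910. Worst-case = [-2.910 - 1.059, -2.910 + 0.732] = [-3.969, -2.178]. RSS = √0.270105 = 0.520.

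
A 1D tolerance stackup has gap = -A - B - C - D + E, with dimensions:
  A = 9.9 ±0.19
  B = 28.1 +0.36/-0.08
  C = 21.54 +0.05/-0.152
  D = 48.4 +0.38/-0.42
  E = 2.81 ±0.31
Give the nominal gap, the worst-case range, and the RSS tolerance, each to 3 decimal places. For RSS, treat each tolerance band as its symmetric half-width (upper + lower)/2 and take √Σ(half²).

nominal=-105.130 wc=[-106.420,-103.978] rss=0.592

Stack each dimension's contribution:
  -A: nom -9.900 → Σnom=-9.900; wc +0.190/-0.190 → slack +0.190/-0.190; half-tol=0.190, Σhalf²=0.036100
  -B: nom -28.100 → Σnom=-38.000; wc +0.080/-0.360 → slack +0.270/-0.550; half-tol=0.220, Σhalf²=0.084500
  -C: nom -21.540 → Σnom=-59.540; wc +0.152/-0.050 → slack +0.422/-0.600; half-tol=0.101, Σhalf²=0.094701
  -D: nom -48.400 → Σnom=-107.940; wc +0.420/-0.380 → slack +0.842/-0.980; half-tol=0.400, Σhalf²=0.254701
  +E: nom +2.810 → Σnom=-105.130; wc +0.310/-0.310 → slack +1.152/-1.290; half-tol=0.310, Σhalf²=0.350801
Nominal = -105.130. Worst-case = [-105.130 - 1.290, -105.130 + 1.152] = [-106.420, -103.978]. RSS = √0.350801 = 0.592.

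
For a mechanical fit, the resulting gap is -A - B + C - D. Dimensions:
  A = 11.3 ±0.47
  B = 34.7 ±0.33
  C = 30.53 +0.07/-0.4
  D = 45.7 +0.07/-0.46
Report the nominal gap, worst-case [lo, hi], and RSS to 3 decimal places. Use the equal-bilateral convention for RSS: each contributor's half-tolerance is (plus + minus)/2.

nominal=-61.170 wc=[-62.440,-59.840] rss=0.675

Stack each dimension's contribution:
  -A: nom -11.300 → Σnom=-11.300; wc +0.470/-0.470 → slack +0.470/-0.470; half-tol=0.470, Σhalf²=0.220900
  -B: nom -34.700 → Σnom=-46.000; wc +0.330/-0.330 → slack +0.800/-0.800; half-tol=0.330, Σhalf²=0.329800
  +C: nom +30.530 → Σnom=-15.470; wc +0.070/-0.400 → slack +0.870/-1.200; half-tol=0.235, Σhalf²=0.385025
  -D: nom -45.700 → Σnom=-61.170; wc +0.460/-0.070 → slack +1.330/-1.270; half-tol=0.265, Σhalf²=0.455250
Nominal = -61.170. Worst-case = [-61.170 - 1.270, -61.170 + 1.330] = [-62.440, -59.840]. RSS = √0.455250 = 0.675.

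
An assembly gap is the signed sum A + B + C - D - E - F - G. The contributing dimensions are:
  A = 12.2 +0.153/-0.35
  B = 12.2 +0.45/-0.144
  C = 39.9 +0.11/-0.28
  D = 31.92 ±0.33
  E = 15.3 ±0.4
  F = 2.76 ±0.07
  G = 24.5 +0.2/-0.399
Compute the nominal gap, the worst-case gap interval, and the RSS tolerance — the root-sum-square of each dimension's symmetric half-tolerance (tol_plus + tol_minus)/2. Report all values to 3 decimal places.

nominal=-10.180 wc=[-11.954,-8.268] rss=0.744

Stack each dimension's contribution:
  +A: nom +12.200 → Σnom=12.200; wc +0.153/-0.350 → slack +0.153/-0.350; half-tol=0.252, Σhalf²=0.063252
  +B: nom +12.200 → Σnom=24.400; wc +0.450/-0.144 → slack +0.603/-0.494; half-tol=0.297, Σhalf²=0.151461
  +C: nom +39.900 → Σnom=64.300; wc +0.110/-0.280 → slack +0.713/-0.774; half-tol=0.195, Σhalf²=0.189486
  -D: nom -31.920 → Σnom=32.380; wc +0.330/-0.330 → slack +1.043/-1.104; half-tol=0.330, Σhalf²=0.298386
  -E: nom -15.300 → Σnom=17.080; wc +0.400/-0.400 → slack +1.443/-1.504; half-tol=0.400, Σhalf²=0.458386
  -F: nom -2.760 → Σnom=14.320; wc +0.070/-0.070 → slack +1.513/-1.574; half-tol=0.070, Σhalf²=0.463286
  -G: nom -24.500 → Σnom=-10.180; wc +0.399/-0.200 → slack +1.912/-1.774; half-tol=0.299, Σhalf²=0.552987
Nominal = -10.180. Worst-case = [-10.180 - 1.774, -10.180 + 1.912] = [-11.954, -8.268]. RSS = √0.552987 = 0.744.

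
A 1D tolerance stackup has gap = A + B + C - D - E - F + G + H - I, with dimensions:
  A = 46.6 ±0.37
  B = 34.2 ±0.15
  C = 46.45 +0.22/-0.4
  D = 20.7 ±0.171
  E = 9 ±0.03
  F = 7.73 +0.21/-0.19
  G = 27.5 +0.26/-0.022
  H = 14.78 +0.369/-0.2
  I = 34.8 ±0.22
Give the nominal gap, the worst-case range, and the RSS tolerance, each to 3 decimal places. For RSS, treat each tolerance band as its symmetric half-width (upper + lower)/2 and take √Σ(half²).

Stack each dimension's contribution:
  +A: nom +46.600 → Σnom=46.600; wc +0.370/-0.370 → slack +0.370/-0.370; half-tol=0.370, Σhalf²=0.136900
  +B: nom +34.200 → Σnom=80.800; wc +0.150/-0.150 → slack +0.520/-0.520; half-tol=0.150, Σhalf²=0.159400
  +C: nom +46.450 → Σnom=127.250; wc +0.220/-0.400 → slack +0.740/-0.920; half-tol=0.310, Σhalf²=0.255500
  -D: nom -20.700 → Σnom=106.550; wc +0.171/-0.171 → slack +0.911/-1.091; half-tol=0.171, Σhalf²=0.284741
  -E: nom -9.000 → Σnom=97.550; wc +0.030/-0.030 → slack +0.941/-1.121; half-tol=0.030, Σhalf²=0.285641
  -F: nom -7.730 → Σnom=89.820; wc +0.190/-0.210 → slack +1.131/-1.331; half-tol=0.200, Σhalf²=0.325641
  +G: nom +27.500 → Σnom=117.320; wc +0.260/-0.022 → slack +1.391/-1.353; half-tol=0.141, Σhalf²=0.345522
  +H: nom +14.780 → Σnom=132.100; wc +0.369/-0.200 → slack +1.760/-1.553; half-tol=0.284, Σhalf²=0.426462
  -I: nom -34.800 → Σnom=97.300; wc +0.220/-0.220 → slack +1.980/-1.773; half-tol=0.220, Σhalf²=0.474862
Nominal = 97.300. Worst-case = [97.300 - 1.773, 97.300 + 1.980] = [95.527, 99.280]. RSS = √0.474862 = 0.689.

nominal=97.300 wc=[95.527,99.280] rss=0.689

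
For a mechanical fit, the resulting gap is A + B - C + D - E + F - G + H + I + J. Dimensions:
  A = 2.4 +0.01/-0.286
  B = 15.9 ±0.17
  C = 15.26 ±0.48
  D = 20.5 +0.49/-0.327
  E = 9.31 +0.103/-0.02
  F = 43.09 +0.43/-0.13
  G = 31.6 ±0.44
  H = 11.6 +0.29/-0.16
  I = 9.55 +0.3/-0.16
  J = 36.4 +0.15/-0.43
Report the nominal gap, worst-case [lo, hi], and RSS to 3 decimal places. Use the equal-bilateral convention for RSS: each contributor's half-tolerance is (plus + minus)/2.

nominal=83.270 wc=[80.584,86.050] rss=0.955

Stack each dimension's contribution:
  +A: nom +2.400 → Σnom=2.400; wc +0.010/-0.286 → slack +0.010/-0.286; half-tol=0.148, Σhalf²=0.021904
  +B: nom +15.900 → Σnom=18.300; wc +0.170/-0.170 → slack +0.180/-0.456; half-tol=0.170, Σhalf²=0.050804
  -C: nom -15.260 → Σnom=3.040; wc +0.480/-0.480 → slack +0.660/-0.936; half-tol=0.480, Σhalf²=0.281204
  +D: nom +20.500 → Σnom=23.540; wc +0.490/-0.327 → slack +1.150/-1.263; half-tol=0.408, Σhalf²=0.448076
  -E: nom -9.310 → Σnom=14.230; wc +0.020/-0.103 → slack +1.170/-1.366; half-tol=0.061, Σhalf²=0.451858
  +F: nom +43.090 → Σnom=57.320; wc +0.430/-0.130 → slack +1.600/-1.496; half-tol=0.280, Σhalf²=0.530258
  -G: nom -31.600 → Σnom=25.720; wc +0.440/-0.440 → slack +2.040/-1.936; half-tol=0.440, Σhalf²=0.723858
  +H: nom +11.600 → Σnom=37.320; wc +0.290/-0.160 → slack +2.330/-2.096; half-tol=0.225, Σhalf²=0.774483
  +I: nom +9.550 → Σnom=46.870; wc +0.300/-0.160 → slack +2.630/-2.256; half-tol=0.230, Σhalf²=0.827383
  +J: nom +36.400 → Σnom=83.270; wc +0.150/-0.430 → slack +2.780/-2.686; half-tol=0.290, Σhalf²=0.911483
Nominal = 83.270. Worst-case = [83.270 - 2.686, 83.270 + 2.780] = [80.584, 86.050]. RSS = √0.911483 = 0.955.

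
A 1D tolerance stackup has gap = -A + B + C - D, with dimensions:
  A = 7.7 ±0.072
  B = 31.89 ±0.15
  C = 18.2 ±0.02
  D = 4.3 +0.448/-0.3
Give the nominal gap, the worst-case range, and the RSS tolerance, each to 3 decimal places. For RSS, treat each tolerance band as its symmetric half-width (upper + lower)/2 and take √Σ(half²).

nominal=38.090 wc=[37.400,38.632] rss=0.410

Stack each dimension's contribution:
  -A: nom -7.700 → Σnom=-7.700; wc +0.072/-0.072 → slack +0.072/-0.072; half-tol=0.072, Σhalf²=0.005184
  +B: nom +31.890 → Σnom=24.190; wc +0.150/-0.150 → slack +0.222/-0.222; half-tol=0.150, Σhalf²=0.027684
  +C: nom +18.200 → Σnom=42.390; wc +0.020/-0.020 → slack +0.242/-0.242; half-tol=0.020, Σhalf²=0.028084
  -D: nom -4.300 → Σnom=38.090; wc +0.300/-0.448 → slack +0.542/-0.690; half-tol=0.374, Σhalf²=0.167960
Nominal = 38.090. Worst-case = [38.090 - 0.690, 38.090 + 0.542] = [37.400, 38.632]. RSS = √0.167960 = 0.410.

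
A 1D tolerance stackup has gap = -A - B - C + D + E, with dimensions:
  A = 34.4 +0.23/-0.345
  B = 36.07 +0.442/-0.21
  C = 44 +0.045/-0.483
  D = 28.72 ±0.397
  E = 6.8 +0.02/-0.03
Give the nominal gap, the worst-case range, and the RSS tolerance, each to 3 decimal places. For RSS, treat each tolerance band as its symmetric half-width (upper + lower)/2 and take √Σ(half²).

nominal=-78.950 wc=[-80.094,-77.495] rss=0.646

Stack each dimension's contribution:
  -A: nom -34.400 → Σnom=-34.400; wc +0.345/-0.230 → slack +0.345/-0.230; half-tol=0.287, Σhalf²=0.082656
  -B: nom -36.070 → Σnom=-70.470; wc +0.210/-0.442 → slack +0.555/-0.672; half-tol=0.326, Σhalf²=0.188932
  -C: nom -44.000 → Σnom=-114.470; wc +0.483/-0.045 → slack +1.038/-0.717; half-tol=0.264, Σhalf²=0.258628
  +D: nom +28.720 → Σnom=-85.750; wc +0.397/-0.397 → slack +1.435/-1.114; half-tol=0.397, Σhalf²=0.416237
  +E: nom +6.800 → Σnom=-78.950; wc +0.020/-0.030 → slack +1.455/-1.144; half-tol=0.025, Σhalf²=0.416862
Nominal = -78.950. Worst-case = [-78.950 - 1.144, -78.950 + 1.455] = [-80.094, -77.495]. RSS = √0.416862 = 0.646.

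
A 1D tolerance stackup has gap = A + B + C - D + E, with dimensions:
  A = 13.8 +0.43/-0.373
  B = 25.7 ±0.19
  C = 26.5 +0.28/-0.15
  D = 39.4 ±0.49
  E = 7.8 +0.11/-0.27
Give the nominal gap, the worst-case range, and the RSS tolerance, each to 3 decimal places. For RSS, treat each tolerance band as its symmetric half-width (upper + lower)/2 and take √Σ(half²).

Stack each dimension's contribution:
  +A: nom +13.800 → Σnom=13.800; wc +0.430/-0.373 → slack +0.430/-0.373; half-tol=0.401, Σhalf²=0.161202
  +B: nom +25.700 → Σnom=39.500; wc +0.190/-0.190 → slack +0.620/-0.563; half-tol=0.190, Σhalf²=0.197302
  +C: nom +26.500 → Σnom=66.000; wc +0.280/-0.150 → slack +0.900/-0.713; half-tol=0.215, Σhalf²=0.243527
  -D: nom -39.400 → Σnom=26.600; wc +0.490/-0.490 → slack +1.390/-1.203; half-tol=0.490, Σhalf²=0.483627
  +E: nom +7.800 → Σnom=34.400; wc +0.110/-0.270 → slack +1.500/-1.473; half-tol=0.190, Σhalf²=0.519727
Nominal = 34.400. Worst-case = [34.400 - 1.473, 34.400 + 1.500] = [32.927, 35.900]. RSS = √0.519727 = 0.721.

nominal=34.400 wc=[32.927,35.900] rss=0.721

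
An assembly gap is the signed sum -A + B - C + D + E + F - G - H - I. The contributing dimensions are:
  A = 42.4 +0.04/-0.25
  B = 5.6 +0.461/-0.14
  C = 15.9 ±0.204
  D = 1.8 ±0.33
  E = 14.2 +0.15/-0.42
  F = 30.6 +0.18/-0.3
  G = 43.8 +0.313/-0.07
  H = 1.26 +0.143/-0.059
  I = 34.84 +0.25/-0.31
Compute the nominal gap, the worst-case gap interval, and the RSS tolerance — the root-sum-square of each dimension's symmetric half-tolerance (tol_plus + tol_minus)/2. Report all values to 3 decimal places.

Stack each dimension's contribution:
  -A: nom -42.400 → Σnom=-42.400; wc +0.250/-0.040 → slack +0.250/-0.040; half-tol=0.145, Σhalf²=0.021025
  +B: nom +5.600 → Σnom=-36.800; wc +0.461/-0.140 → slack +0.711/-0.180; half-tol=0.300, Σhalf²=0.111325
  -C: nom -15.900 → Σnom=-52.700; wc +0.204/-0.204 → slack +0.915/-0.384; half-tol=0.204, Σhalf²=0.152941
  +D: nom +1.800 → Σnom=-50.900; wc +0.330/-0.330 → slack +1.245/-0.714; half-tol=0.330, Σhalf²=0.261841
  +E: nom +14.200 → Σnom=-36.700; wc +0.150/-0.420 → slack +1.395/-1.134; half-tol=0.285, Σhalf²=0.343066
  +F: nom +30.600 → Σnom=-6.100; wc +0.180/-0.300 → slack +1.575/-1.434; half-tol=0.240, Σhalf²=0.400666
  -G: nom -43.800 → Σnom=-49.900; wc +0.070/-0.313 → slack +1.645/-1.747; half-tol=0.192, Σhalf²=0.437339
  -H: nom -1.260 → Σnom=-51.160; wc +0.059/-0.143 → slack +1.704/-1.890; half-tol=0.101, Σhalf²=0.447540
  -I: nom -34.840 → Σnom=-86.000; wc +0.310/-0.250 → slack +2.014/-2.140; half-tol=0.280, Σhalf²=0.525940
Nominal = -86.000. Worst-case = [-86.000 - 2.140, -86.000 + 2.014] = [-88.140, -83.986]. RSS = √0.525940 = 0.725.

nominal=-86.000 wc=[-88.140,-83.986] rss=0.725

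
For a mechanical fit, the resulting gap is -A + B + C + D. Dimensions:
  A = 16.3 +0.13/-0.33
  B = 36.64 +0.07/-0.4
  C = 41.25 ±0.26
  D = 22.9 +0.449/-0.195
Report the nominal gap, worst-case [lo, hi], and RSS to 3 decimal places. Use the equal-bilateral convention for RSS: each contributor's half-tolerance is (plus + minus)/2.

nominal=84.490 wc=[83.505,85.599] rss=0.529

Stack each dimension's contribution:
  -A: nom -16.300 → Σnom=-16.300; wc +0.330/-0.130 → slack +0.330/-0.130; half-tol=0.230, Σhalf²=0.052900
  +B: nom +36.640 → Σnom=20.340; wc +0.070/-0.400 → slack +0.400/-0.530; half-tol=0.235, Σhalf²=0.108125
  +C: nom +41.250 → Σnom=61.590; wc +0.260/-0.260 → slack +0.660/-0.790; half-tol=0.260, Σhalf²=0.175725
  +D: nom +22.900 → Σnom=84.490; wc +0.449/-0.195 → slack +1.109/-0.985; half-tol=0.322, Σhalf²=0.279409
Nominal = 84.490. Worst-case = [84.490 - 0.985, 84.490 + 1.109] = [83.505, 85.599]. RSS = √0.279409 = 0.529.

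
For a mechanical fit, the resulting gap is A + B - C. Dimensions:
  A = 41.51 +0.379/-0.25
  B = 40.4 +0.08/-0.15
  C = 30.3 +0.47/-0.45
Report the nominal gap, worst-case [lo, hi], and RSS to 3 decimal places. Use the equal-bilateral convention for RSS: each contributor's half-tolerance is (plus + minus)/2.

Stack each dimension's contribution:
  +A: nom +41.510 → Σnom=41.510; wc +0.379/-0.250 → slack +0.379/-0.250; half-tol=0.315, Σhalf²=0.098910
  +B: nom +40.400 → Σnom=81.910; wc +0.080/-0.150 → slack +0.459/-0.400; half-tol=0.115, Σhalf²=0.112135
  -C: nom -30.300 → Σnom=51.610; wc +0.450/-0.470 → slack +0.909/-0.870; half-tol=0.460, Σhalf²=0.323735
Nominal = 51.610. Worst-case = [51.610 - 0.870, 51.610 + 0.909] = [50.740, 52.519]. RSS = √0.323735 = 0.569.

nominal=51.610 wc=[50.740,52.519] rss=0.569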